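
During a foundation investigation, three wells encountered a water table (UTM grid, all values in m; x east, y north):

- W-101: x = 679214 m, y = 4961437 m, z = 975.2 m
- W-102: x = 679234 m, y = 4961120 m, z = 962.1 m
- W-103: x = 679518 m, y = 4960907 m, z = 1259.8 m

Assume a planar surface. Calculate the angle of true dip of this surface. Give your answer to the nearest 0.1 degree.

Let the plane be z = a·x + b·y + c.
W-102−W-101: 20a − 317b = −13.1;  W-103−W-101: 304a − 530b = 284.6.
Solving gives a = 1.13284, b = 0.11280.
Gradient magnitude |∇z| = √(a² + b²) = √(1.28332 + 0.01272) = 1.13844.
True dip = arctan(1.13844) = 48.7°, dipping toward W (azimuth ≈ 264°).

48.7°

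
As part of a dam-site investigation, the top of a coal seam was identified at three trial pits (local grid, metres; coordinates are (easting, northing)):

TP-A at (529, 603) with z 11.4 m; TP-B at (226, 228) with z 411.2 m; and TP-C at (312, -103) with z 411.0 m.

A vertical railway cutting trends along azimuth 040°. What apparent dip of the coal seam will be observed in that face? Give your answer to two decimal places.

40.05°

Let the plane be z = a·E + b·N + c.
TP-B−TP-A: −303a − 375b = 399.8;  TP-C−TP-A: −217a − 706b = 399.6.
Solving gives a = −0.99899, b = −0.25895.
Unit vector along 040° is (sin 40°, cos 40°) = (0.6428, 0.7660).
Slope in that direction = a·(0.6428) + b·(0.7660) = −0.84051.
Apparent dip = arctan|0.84051| = 40.05° (true dip is 45.9°, so apparent ≤ true as expected).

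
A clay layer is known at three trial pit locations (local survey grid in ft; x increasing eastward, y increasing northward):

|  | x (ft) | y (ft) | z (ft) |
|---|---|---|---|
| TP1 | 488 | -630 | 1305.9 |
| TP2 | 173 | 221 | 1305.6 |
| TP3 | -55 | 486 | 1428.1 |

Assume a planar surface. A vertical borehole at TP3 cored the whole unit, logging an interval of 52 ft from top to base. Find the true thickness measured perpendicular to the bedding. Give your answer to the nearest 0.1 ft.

36.7 ft

Two edge vectors: TP1→TP2 = (-315, 851, -0.3), TP1→TP3 = (-543, 1116, 122.2).
Normal n = (TP1→TP2) × (TP1→TP3) = (104327, 38655.9, 110553).
So ∂z/∂x = −n_x/n_z = −0.94368 and ∂z/∂y = −n_y/n_z = −0.34966.
|∇z| = √(a²+b²) = 1.00638, so dip δ = arctan(1.00638) = 45.18°.
True thickness = vertical thickness × cos δ = 52 × cos 45.18° = 36.7 ft.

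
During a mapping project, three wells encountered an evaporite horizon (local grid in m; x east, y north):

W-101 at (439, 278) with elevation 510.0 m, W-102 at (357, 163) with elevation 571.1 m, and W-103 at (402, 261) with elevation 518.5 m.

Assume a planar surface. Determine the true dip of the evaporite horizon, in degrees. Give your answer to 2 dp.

28.68°

Let the plane be z = a·x + b·y + c.
W-102−W-101: −82a − 115b = 61.1;  W-103−W-101: −37a − 17b = 8.5.
Solving gives a = 0.02139, b = −0.54656.
Gradient magnitude |∇z| = √(a² + b²) = √(0.00046 + 0.29872) = 0.54698.
True dip = arctan(0.54698) = 28.68°, dipping toward N (azimuth ≈ 358°).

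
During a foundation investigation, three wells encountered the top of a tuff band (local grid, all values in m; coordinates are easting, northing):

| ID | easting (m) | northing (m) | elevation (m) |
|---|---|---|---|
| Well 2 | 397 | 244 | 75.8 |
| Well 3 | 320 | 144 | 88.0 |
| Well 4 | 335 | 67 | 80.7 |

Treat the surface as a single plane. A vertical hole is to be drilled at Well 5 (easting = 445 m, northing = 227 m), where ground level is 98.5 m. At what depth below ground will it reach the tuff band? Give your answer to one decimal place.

Two edge vectors: Well 2→Well 3 = (-77, -100, 12.2), Well 2→Well 4 = (-62, -177, 4.9).
Normal n = (Well 2→Well 3) × (Well 2→Well 4) = (1669.4, -379.1, 7429).
So ∂z/∂easting = −n_x/n_z = −0.22471 and ∂z/∂northing = −n_y/n_z = 0.05103.
Intercept c from Well 2: 75.8 + 89.21 − 12.45 = 152.56.
At (445, 227): z_contact = −100.00 + 11.58 + 152.56 = 64.15 m.
Depth below ground = 98.5 − 64.15 = 34.4 m.

34.4 m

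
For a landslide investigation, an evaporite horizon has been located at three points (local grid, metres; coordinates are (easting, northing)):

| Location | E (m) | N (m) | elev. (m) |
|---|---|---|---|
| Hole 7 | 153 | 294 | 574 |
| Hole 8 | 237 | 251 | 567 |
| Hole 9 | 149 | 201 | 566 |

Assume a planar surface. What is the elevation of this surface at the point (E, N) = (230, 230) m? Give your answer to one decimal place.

Let the plane be z = a·E + b·N + c.
Hole 8−Hole 7: 84a − 43b = −7;  Hole 9−Hole 7: −4a − 93b = −8.
Solving gives a = −0.03845, b = 0.08768.
Then c = 574 − a·153 − b·294 = 554.11.
At (230, 230): z = −8.8 + 20.2 + 554.11 = 565.4 m.

565.4 m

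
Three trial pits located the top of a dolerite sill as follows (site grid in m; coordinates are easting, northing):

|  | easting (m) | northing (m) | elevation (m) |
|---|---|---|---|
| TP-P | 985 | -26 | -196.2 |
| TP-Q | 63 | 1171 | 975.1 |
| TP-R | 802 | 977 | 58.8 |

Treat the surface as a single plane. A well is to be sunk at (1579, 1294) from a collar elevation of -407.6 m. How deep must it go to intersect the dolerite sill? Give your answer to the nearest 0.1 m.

481.7 m

Two edge vectors: TP-P→TP-Q = (-922, 1197, 1171.3), TP-P→TP-R = (-183, 1003, 255).
Normal n = (TP-P→TP-Q) × (TP-P→TP-R) = (-869578.9, 20762.1, -705715).
So ∂z/∂easting = −n_x/n_z = −1.232196 and ∂z/∂northing = −n_y/n_z = 0.029420.
Intercept c from TP-P: -196.2 + 1213.71 + 0.76 = 1018.28.
At (1579, 1294): z_contact = −1945.64 + 38.07 + 1018.28 = -889.29 m.
Depth below ground = -407.6 − (-889.29) = 481.7 m.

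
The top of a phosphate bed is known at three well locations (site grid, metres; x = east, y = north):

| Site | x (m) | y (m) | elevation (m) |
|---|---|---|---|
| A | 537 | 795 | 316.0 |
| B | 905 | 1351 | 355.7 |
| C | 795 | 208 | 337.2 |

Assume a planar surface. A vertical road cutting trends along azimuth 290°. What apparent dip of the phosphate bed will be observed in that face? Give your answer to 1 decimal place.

Two edge vectors: A→B = (368, 556, 39.7), A→C = (258, -587, 21.2).
Normal n = (A→B) × (A→C) = (35091.1, 2441, -359464).
So ∂z/∂x = −n_x/n_z = 0.09762 and ∂z/∂y = −n_y/n_z = 0.00679.
Unit vector along 290° is (sin 290°, cos 290°) = (-0.9397, 0.3420).
Slope in that direction = a·(-0.9397) + b·(0.3420) = −0.08941.
Apparent dip = arctan|0.08941| = 5.1° (true dip is 5.6°, so apparent ≤ true as expected).

5.1°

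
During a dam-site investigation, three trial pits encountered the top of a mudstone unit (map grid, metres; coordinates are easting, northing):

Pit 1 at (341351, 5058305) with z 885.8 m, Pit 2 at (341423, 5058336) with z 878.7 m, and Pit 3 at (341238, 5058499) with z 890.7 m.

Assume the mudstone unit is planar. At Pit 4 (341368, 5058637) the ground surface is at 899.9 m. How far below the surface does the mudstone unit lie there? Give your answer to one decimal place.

Let the plane be z = a·easting + b·northing + c.
Pit 2−Pit 1: 72a + 31b = −7.1;  Pit 3−Pit 1: −113a + 194b = 4.9.
Solving gives a = −0.087533627, b = −0.025728350.
Then c = 885.8 − a·341351 − b·5058305 = 160907.33.
At (341368, 5058637): z_contact = −29881.18 − 130150.38 + 160907.33 = 875.77 m.
Depth below ground = 899.9 − 875.77 = 24.1 m.

24.1 m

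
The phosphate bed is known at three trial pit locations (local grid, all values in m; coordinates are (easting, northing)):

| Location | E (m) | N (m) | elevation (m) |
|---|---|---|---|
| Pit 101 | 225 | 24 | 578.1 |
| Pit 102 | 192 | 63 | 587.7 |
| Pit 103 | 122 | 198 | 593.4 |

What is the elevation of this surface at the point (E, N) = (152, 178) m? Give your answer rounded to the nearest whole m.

580 m

Two edge vectors: Pit 101→Pit 102 = (-33, 39, 9.6), Pit 101→Pit 103 = (-103, 174, 15.3).
Normal n = (Pit 101→Pit 102) × (Pit 101→Pit 103) = (-1073.7, -483.9, -1725).
So ∂z/∂E = −n_x/n_z = −0.62243 and ∂z/∂N = −n_y/n_z = −0.28052.
Intercept c from Pit 101: 578.1 + 140.05 + 6.73 = 724.88.
At (152, 178): z = −94.6 − 49.9 + 724.88 = 580.3 m.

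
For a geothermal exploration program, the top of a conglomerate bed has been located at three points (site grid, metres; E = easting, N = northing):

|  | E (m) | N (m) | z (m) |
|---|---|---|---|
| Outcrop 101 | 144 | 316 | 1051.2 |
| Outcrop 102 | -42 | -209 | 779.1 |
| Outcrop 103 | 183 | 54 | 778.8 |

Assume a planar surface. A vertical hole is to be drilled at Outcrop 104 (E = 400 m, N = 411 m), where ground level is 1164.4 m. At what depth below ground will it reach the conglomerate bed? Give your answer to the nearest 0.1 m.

294.4 m

Two edge vectors: Outcrop 101→Outcrop 102 = (-186, -525, -272.1), Outcrop 101→Outcrop 103 = (39, -262, -272.4).
Normal n = (Outcrop 101→Outcrop 102) × (Outcrop 101→Outcrop 103) = (71719.8, -61278.3, 69207).
So ∂z/∂E = −n_x/n_z = −1.03631 and ∂z/∂N = −n_y/n_z = 0.88543.
Intercept c from Outcrop 101: 1051.2 + 149.23 − 279.80 = 920.63.
At (400, 411): z_contact = −414.52 + 363.91 + 920.63 = 870.02 m.
Depth below ground = 1164.4 − 870.02 = 294.4 m.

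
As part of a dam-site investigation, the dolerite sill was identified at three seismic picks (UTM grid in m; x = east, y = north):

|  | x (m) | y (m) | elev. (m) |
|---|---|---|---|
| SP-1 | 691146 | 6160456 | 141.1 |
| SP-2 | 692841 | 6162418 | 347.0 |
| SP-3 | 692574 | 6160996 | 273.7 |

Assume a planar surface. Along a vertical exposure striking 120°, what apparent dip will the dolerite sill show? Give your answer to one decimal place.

Let the plane be z = a·x + b·y + c.
SP-2−SP-1: 1695a + 1962b = 205.9;  SP-3−SP-1: 1428a + 540b = 132.6.
Solving gives a = 0.07897, b = 0.03672.
Unit vector along 120° is (sin 120°, cos 120°) = (0.8660, -0.5000).
Slope in that direction = a·(0.8660) + b·(-0.5000) = 0.05003.
Apparent dip = arctan|0.05003| = 2.9° (true dip is 5.0°, so apparent ≤ true as expected).

2.9°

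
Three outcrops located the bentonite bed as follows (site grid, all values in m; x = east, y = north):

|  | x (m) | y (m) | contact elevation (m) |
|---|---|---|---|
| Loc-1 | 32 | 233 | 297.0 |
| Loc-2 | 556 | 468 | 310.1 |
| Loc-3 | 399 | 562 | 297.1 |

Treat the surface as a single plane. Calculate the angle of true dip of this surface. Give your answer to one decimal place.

4.2°

Two edge vectors: Loc-1→Loc-2 = (524, 235, 13.1), Loc-1→Loc-3 = (367, 329, 0.1).
Normal n = (Loc-1→Loc-2) × (Loc-1→Loc-3) = (-4286.4, 4755.3, 86151).
So ∂z/∂x = −n_x/n_z = 0.04975 and ∂z/∂y = −n_y/n_z = −0.05520.
Gradient magnitude |∇z| = √(a² + b²) = √(0.00248 + 0.00305) = 0.07431.
True dip = arctan(0.07431) = 4.2°, dipping toward NW (azimuth ≈ 318°).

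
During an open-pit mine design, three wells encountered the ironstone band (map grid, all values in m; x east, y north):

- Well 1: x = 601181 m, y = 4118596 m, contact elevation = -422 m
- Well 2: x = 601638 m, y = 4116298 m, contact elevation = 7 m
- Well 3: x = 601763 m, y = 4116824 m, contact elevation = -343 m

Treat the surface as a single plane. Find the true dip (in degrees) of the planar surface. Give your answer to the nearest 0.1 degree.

Two edge vectors: Well 1→Well 2 = (457, -2298, 429), Well 1→Well 3 = (582, -1772, 79).
Normal n = (Well 1→Well 2) × (Well 1→Well 3) = (578646, 213575, 527632).
So ∂z/∂x = −n_x/n_z = −1.09668 and ∂z/∂y = −n_y/n_z = −0.40478.
Gradient magnitude |∇z| = √(a² + b²) = √(1.20272 + 0.16385) = 1.16900.
True dip = arctan(1.16900) = 49.5°, dipping toward ENE (azimuth ≈ 070°).

49.5°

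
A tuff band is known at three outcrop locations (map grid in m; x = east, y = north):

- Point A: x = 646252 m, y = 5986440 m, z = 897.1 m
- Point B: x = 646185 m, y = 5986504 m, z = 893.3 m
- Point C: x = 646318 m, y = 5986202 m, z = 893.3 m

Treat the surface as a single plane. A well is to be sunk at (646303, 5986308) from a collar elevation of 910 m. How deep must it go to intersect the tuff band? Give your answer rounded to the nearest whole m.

14 m

Let the plane be z = a·x + b·y + c.
Point B−Point A: −67a + 64b = −3.8;  Point C−Point A: 66a − 238b = −3.8.
Solving gives a = 0.09790138, b = 0.04311551.
Then c = 897.1 − a·646252 − b·5986440 = −320480.27.
At (646303, 5986308): z_contact = 63274.0 + 258102.7 − 320480.27 = 896.4 m.
Depth below ground = 910 − 896.4 = 14 m.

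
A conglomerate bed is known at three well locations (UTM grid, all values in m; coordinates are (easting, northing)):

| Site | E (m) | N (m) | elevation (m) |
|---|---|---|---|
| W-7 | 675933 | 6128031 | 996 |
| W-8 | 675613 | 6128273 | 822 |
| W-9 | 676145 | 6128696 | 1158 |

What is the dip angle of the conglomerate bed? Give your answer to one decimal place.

30.5°

Let the plane be z = a·E + b·N + c.
W-8−W-7: −320a + 242b = −174;  W-9−W-7: 212a + 665b = 162.
Solving gives a = 0.58656, b = 0.05661.
Gradient magnitude |∇z| = √(a² + b²) = √(0.34406 + 0.00321) = 0.58929.
True dip = arctan(0.58929) = 30.5°, dipping toward W (azimuth ≈ 264°).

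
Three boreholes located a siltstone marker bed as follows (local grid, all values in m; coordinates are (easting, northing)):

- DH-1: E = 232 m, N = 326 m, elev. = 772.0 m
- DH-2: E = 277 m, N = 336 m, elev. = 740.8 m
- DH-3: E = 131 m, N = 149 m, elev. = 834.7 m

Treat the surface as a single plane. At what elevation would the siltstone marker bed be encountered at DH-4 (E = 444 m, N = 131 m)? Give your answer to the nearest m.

Two edge vectors: DH-1→DH-2 = (45, 10, -31.2), DH-1→DH-3 = (-101, -177, 62.7).
Normal n = (DH-1→DH-2) × (DH-1→DH-3) = (-4895.4, 329.7, -6955).
So ∂z/∂E = −n_x/n_z = −0.70387 and ∂z/∂N = −n_y/n_z = 0.04740.
Intercept c from DH-1: 772 + 163.30 − 15.45 = 919.84.
At (444, 131): z = −312.5 + 6.2 + 919.84 = 613.5 m.

614 m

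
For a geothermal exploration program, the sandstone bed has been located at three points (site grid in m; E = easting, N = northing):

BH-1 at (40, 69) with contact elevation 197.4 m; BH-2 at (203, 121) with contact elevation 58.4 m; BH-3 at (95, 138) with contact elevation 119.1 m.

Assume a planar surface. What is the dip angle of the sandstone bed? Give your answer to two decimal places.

Let the plane be z = a·E + b·N + c.
BH-2−BH-1: 163a + 52b = −139;  BH-3−BH-1: 55a + 69b = −78.3.
Solving gives a = −0.65809, b = −0.61022.
Gradient magnitude |∇z| = √(a² + b²) = √(0.43308 + 0.37237) = 0.89747.
True dip = arctan(0.89747) = 41.91°, dipping toward NE (azimuth ≈ 047°).

41.91°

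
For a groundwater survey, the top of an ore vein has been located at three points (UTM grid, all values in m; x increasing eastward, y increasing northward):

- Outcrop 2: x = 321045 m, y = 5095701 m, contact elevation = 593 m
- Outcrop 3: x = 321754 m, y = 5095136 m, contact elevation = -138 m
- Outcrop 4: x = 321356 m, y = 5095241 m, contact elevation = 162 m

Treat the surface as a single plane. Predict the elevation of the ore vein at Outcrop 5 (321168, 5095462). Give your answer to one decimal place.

392.9 m

Let the plane be z = a·x + b·y + c.
Outcrop 3−Outcrop 2: 709a − 565b = −731;  Outcrop 4−Outcrop 2: 311a − 460b = −431.
Solving gives a = −0.616553100, b = 0.520113013.
Then c = 593 − a·321045 − b·5095701 = −2451806.11.
At (321168, 5095462): z = −198017.1 + 2650216.1 − 2451806.11 = 392.9 m.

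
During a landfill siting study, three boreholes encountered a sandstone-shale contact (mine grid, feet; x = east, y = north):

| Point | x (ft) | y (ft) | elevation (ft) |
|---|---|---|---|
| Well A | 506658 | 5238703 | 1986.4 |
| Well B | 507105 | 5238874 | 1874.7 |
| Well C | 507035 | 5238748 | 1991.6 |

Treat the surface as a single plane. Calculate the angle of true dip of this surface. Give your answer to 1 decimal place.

45.3°

Two edge vectors: Well A→Well B = (447, 171, -111.7), Well A→Well C = (377, 45, 5.2).
Normal n = (Well A→Well B) × (Well A→Well C) = (5915.7, -44435.3, -44352).
So ∂z/∂x = −n_x/n_z = 0.13338 and ∂z/∂y = −n_y/n_z = −1.00188.
Gradient magnitude |∇z| = √(a² + b²) = √(0.01779 + 1.00376) = 1.01072.
True dip = arctan(1.01072) = 45.3°, dipping toward N (azimuth ≈ 352°).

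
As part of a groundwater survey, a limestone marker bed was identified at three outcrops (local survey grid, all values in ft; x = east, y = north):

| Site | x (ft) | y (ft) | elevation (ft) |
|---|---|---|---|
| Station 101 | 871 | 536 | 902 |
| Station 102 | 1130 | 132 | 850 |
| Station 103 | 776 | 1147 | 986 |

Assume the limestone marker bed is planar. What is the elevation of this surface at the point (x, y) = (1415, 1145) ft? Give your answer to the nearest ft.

Two edge vectors: Station 101→Station 102 = (259, -404, -52), Station 101→Station 103 = (-95, 611, 84).
Normal n = (Station 101→Station 102) × (Station 101→Station 103) = (-2164, -16816, 119869).
So ∂z/∂x = −n_x/n_z = 0.01805 and ∂z/∂y = −n_y/n_z = 0.14029.
Intercept c from Station 101: 902 − 15.72 − 75.19 = 811.08.
At (1415, 1145): z = 25.5 + 160.6 + 811.08 = 997.3 ft.

997 ft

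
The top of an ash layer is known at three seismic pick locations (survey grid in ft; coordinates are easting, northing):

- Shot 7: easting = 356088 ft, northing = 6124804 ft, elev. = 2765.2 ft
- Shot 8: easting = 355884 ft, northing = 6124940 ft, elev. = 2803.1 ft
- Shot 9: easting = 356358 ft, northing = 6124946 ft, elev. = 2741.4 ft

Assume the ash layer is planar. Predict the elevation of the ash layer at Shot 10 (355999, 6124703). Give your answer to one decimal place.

Two edge vectors: Shot 7→Shot 8 = (-204, 136, 37.9), Shot 7→Shot 9 = (270, 142, -23.8).
Normal n = (Shot 7→Shot 8) × (Shot 7→Shot 9) = (-8618.6, 5377.8, -65688).
So ∂z/∂easting = −n_x/n_z = −0.131205091 and ∂z/∂northing = −n_y/n_z = 0.081868834.
Intercept c from Shot 7: 2765.2 + 46720.56 − 501430.56 = −451944.81.
At (355999, 6124703): z = −46708.9 + 501422.3 − 451944.81 = 2768.6 ft.

2768.6 ft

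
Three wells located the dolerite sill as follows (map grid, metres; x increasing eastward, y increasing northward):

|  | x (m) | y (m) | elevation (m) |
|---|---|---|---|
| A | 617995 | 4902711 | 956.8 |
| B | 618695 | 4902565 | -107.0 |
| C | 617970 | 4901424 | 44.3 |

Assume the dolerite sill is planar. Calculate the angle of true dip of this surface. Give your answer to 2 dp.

Let the plane be z = a·x + b·y + c.
B−A: 700a − 146b = −1063.8;  C−A: −25a − 1287b = −912.5.
Solving gives a = −1.36630, b = 0.73555.
Gradient magnitude |∇z| = √(a² + b²) = √(1.86677 + 0.54104) = 1.55171.
True dip = arctan(1.55171) = 57.20°, dipping toward ESE (azimuth ≈ 118°).

57.20°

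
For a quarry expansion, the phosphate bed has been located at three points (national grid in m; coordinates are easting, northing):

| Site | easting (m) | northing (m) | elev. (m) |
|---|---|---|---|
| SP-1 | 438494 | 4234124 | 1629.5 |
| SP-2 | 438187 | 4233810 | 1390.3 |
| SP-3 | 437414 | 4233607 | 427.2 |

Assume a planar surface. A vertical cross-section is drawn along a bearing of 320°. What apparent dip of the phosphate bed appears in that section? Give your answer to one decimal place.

Two edge vectors: SP-1→SP-2 = (-307, -314, -239.2), SP-1→SP-3 = (-1080, -517, -1202.3).
Normal n = (SP-1→SP-2) × (SP-1→SP-3) = (253855.8, -110770.1, -180401).
So ∂z/∂easting = −n_x/n_z = 1.40718 and ∂z/∂northing = −n_y/n_z = −0.61402.
Unit vector along 320° is (sin 320°, cos 320°) = (-0.6428, 0.7660).
Slope in that direction = a·(-0.6428) + b·(0.7660) = −1.37488.
Apparent dip = arctan|1.37488| = 54.0° (true dip is 56.9°, so apparent ≤ true as expected).

54.0°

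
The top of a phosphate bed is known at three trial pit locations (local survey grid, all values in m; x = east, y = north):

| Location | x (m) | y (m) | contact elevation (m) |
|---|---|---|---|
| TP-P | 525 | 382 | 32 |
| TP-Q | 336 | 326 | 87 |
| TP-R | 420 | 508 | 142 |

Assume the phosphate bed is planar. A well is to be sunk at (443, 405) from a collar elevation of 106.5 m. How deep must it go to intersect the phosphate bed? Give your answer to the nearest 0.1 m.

Let the plane be z = a·x + b·y + c.
TP-Q−TP-P: −189a − 56b = 55;  TP-R−TP-P: −105a + 126b = 110.
Solving gives a = −0.44083, b = 0.50566.
Then c = 32 − a·525 − b·382 = 70.27.
At (443, 405): z_contact = −195.29 + 204.79 + 70.27 = 79.78 m.
Depth below ground = 106.5 − 79.78 = 26.7 m.

26.7 m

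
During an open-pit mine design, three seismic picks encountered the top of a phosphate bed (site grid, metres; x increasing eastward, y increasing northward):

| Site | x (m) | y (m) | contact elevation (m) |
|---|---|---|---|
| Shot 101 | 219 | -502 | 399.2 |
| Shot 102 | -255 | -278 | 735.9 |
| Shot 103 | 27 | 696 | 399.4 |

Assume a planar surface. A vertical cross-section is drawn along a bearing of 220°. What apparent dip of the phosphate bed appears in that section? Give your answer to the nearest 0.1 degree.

30.5°

Let the plane be z = a·x + b·y + c.
Shot 102−Shot 101: −474a + 224b = 336.7;  Shot 103−Shot 101: −192a + 1198b = 0.2.
Solving gives a = −0.76846, b = −0.12299.
Unit vector along 220° is (sin 220°, cos 220°) = (-0.6428, -0.7660).
Slope in that direction = a·(-0.6428) + b·(-0.7660) = 0.58817.
Apparent dip = arctan|0.58817| = 30.5° (true dip is 37.9°, so apparent ≤ true as expected).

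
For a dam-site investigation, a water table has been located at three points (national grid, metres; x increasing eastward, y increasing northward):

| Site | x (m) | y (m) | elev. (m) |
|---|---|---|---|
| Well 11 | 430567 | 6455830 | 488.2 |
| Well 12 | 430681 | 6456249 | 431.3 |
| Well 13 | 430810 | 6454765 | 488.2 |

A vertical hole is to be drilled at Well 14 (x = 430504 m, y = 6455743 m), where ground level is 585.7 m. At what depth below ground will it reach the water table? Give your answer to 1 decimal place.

75.0 m

Two edge vectors: Well 11→Well 12 = (114, 419, -56.9), Well 11→Well 13 = (243, -1065, 0).
Normal n = (Well 11→Well 12) × (Well 11→Well 13) = (-60598.5, -13826.7, -223227).
So ∂z/∂x = −n_x/n_z = −0.271465817 and ∂z/∂y = −n_y/n_z = −0.061940088.
Intercept c from Well 11: 488.2 + 116884.22 + 399874.68 = 517247.10.
At (430504, 6455743): z_contact = −116867.12 − 399869.29 + 517247.10 = 510.69 m.
Depth below ground = 585.7 − 510.69 = 75.0 m.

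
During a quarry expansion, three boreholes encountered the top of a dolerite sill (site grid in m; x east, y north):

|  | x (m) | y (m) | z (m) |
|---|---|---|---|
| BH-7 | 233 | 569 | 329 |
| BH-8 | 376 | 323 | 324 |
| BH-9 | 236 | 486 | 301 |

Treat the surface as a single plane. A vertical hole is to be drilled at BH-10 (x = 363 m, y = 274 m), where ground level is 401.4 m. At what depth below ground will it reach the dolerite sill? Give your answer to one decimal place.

Let the plane be z = a·x + b·y + c.
BH-8−BH-7: 143a − 246b = −5;  BH-9−BH-7: 3a − 83b = −28.
Solving gives a = 0.58153, b = 0.35837.
Then c = 329 − a·233 − b·569 = −10.41.
At (363, 274): z_contact = 211.10 + 98.19 − 10.41 = 298.88 m.
Depth below ground = 401.4 − 298.88 = 102.5 m.

102.5 m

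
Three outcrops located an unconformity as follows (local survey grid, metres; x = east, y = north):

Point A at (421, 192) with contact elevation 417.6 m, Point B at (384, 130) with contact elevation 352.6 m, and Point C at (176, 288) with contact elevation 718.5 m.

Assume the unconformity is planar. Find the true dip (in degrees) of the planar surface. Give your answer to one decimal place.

Two edge vectors: Point A→Point B = (-37, -62, -65), Point A→Point C = (-245, 96, 300.9).
Normal n = (Point A→Point B) × (Point A→Point C) = (-12415.8, 27058.3, -18742).
So ∂z/∂x = −n_x/n_z = −0.66246 and ∂z/∂y = −n_y/n_z = 1.44373.
Gradient magnitude |∇z| = √(a² + b²) = √(0.43885 + 2.08434) = 1.58846.
True dip = arctan(1.58846) = 57.8°, dipping toward SSE (azimuth ≈ 155°).

57.8°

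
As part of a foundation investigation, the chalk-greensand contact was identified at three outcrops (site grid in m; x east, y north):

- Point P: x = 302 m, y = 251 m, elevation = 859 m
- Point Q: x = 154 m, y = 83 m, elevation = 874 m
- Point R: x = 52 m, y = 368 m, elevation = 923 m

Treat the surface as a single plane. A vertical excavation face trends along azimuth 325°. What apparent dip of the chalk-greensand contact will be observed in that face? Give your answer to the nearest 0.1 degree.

Let the plane be z = a·x + b·y + c.
Point Q−Point P: −148a − 168b = 15;  Point R−Point P: −250a + 117b = 64.
Solving gives a = −0.21085, b = 0.09647.
Unit vector along 325° is (sin 325°, cos 325°) = (-0.5736, 0.8192).
Slope in that direction = a·(-0.5736) + b·(0.8192) = 0.19996.
Apparent dip = arctan|0.19996| = 11.3° (true dip is 13.1°, so apparent ≤ true as expected).

11.3°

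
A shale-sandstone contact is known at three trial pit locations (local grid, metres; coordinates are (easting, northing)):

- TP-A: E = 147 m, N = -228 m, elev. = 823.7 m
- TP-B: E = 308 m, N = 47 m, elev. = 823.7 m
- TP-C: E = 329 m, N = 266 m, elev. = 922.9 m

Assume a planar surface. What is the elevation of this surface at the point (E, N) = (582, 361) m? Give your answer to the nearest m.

740 m

Two edge vectors: TP-A→TP-B = (161, 275, 0), TP-A→TP-C = (182, 494, 99.2).
Normal n = (TP-A→TP-B) × (TP-A→TP-C) = (27280, -15971.2, 29484).
So ∂z/∂E = −n_x/n_z = −0.92525 and ∂z/∂N = −n_y/n_z = 0.54169.
Intercept c from TP-A: 823.7 + 136.01 + 123.51 = 1083.22.
At (582, 361): z = −538.5 + 195.6 + 1083.22 = 740.3 m.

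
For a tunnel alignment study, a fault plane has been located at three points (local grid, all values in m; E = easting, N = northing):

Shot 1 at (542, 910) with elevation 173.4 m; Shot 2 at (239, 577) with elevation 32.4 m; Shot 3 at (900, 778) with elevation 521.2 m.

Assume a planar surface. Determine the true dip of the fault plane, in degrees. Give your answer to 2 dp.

42.37°

Two edge vectors: Shot 1→Shot 2 = (-303, -333, -141), Shot 1→Shot 3 = (358, -132, 347.8).
Normal n = (Shot 1→Shot 2) × (Shot 1→Shot 3) = (-134429.4, 54905.4, 159210).
So ∂z/∂E = −n_x/n_z = 0.84435 and ∂z/∂N = −n_y/n_z = −0.34486.
Gradient magnitude |∇z| = √(a² + b²) = √(0.71293 + 0.11893) = 0.91206.
True dip = arctan(0.91206) = 42.37°, dipping toward WNW (azimuth ≈ 292°).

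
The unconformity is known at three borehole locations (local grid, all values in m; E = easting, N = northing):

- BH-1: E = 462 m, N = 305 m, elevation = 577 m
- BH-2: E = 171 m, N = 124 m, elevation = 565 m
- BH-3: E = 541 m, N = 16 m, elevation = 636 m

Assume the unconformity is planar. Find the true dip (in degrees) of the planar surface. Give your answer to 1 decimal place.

12.3°

Two edge vectors: BH-1→BH-2 = (-291, -181, -12), BH-1→BH-3 = (79, -289, 59).
Normal n = (BH-1→BH-2) × (BH-1→BH-3) = (-14147, 16221, 98398).
So ∂z/∂E = −n_x/n_z = 0.14377 and ∂z/∂N = −n_y/n_z = −0.16485.
Gradient magnitude |∇z| = √(a² + b²) = √(0.02067 + 0.02718) = 0.21874.
True dip = arctan(0.21874) = 12.3°, dipping toward NW (azimuth ≈ 319°).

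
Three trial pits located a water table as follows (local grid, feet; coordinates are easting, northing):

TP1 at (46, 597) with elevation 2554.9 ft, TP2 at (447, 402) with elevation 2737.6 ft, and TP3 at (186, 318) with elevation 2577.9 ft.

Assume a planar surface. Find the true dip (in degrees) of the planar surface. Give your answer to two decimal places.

30.23°

Two edge vectors: TP1→TP2 = (401, -195, 182.7), TP1→TP3 = (140, -279, 23).
Normal n = (TP1→TP2) × (TP1→TP3) = (46488.3, 16355, -84579).
So ∂z/∂easting = −n_x/n_z = 0.54964 and ∂z/∂northing = −n_y/n_z = 0.19337.
Gradient magnitude |∇z| = √(a² + b²) = √(0.30211 + 0.03739) = 0.58267.
True dip = arctan(0.58267) = 30.23°, dipping toward WSW (azimuth ≈ 251°).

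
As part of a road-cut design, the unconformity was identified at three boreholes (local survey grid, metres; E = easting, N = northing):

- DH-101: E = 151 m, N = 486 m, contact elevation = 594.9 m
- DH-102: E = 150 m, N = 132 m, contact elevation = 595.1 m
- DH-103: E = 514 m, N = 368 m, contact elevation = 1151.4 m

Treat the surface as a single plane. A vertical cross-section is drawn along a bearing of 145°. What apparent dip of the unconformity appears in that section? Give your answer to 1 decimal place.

Let the plane be z = a·E + b·N + c.
DH-102−DH-101: −1a − 354b = 0.2;  DH-103−DH-101: 363a − 118b = 556.5.
Solving gives a = 1.53147, b = −0.00489.
Unit vector along 145° is (sin 145°, cos 145°) = (0.5736, -0.8192).
Slope in that direction = a·(0.5736) + b·(-0.8192) = 0.88242.
Apparent dip = arctan|0.88242| = 41.4° (true dip is 56.9°, so apparent ≤ true as expected).

41.4°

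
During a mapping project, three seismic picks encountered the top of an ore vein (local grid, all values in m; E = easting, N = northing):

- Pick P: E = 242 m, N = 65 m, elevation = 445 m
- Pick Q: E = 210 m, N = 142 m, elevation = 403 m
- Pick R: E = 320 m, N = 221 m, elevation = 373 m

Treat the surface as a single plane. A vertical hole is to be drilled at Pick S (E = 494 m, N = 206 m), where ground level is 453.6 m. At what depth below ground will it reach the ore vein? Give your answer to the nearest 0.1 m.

Let the plane be z = a·E + b·N + c.
Pick Q−Pick P: −32a + 77b = −42;  Pick R−Pick P: 78a + 156b = −72.
Solving gives a = 0.09165, b = −0.50736.
Then c = 445 − a·242 − b·65 = 455.80.
At (494, 206): z_contact = 45.28 − 104.52 + 455.80 = 396.56 m.
Depth below ground = 453.6 − 396.56 = 57.0 m.

57.0 m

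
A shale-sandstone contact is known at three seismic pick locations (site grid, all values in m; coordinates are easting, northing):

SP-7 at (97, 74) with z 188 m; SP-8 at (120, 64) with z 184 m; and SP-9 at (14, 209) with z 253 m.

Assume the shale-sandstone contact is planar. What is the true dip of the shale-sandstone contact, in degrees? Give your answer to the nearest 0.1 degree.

27.2°

Two edge vectors: SP-7→SP-8 = (23, -10, -4), SP-7→SP-9 = (-83, 135, 65).
Normal n = (SP-7→SP-8) × (SP-7→SP-9) = (-110, -1163, 2275).
So ∂z/∂easting = −n_x/n_z = 0.04835 and ∂z/∂northing = −n_y/n_z = 0.51121.
Gradient magnitude |∇z| = √(a² + b²) = √(0.00234 + 0.26133) = 0.51349.
True dip = arctan(0.51349) = 27.2°, dipping toward S (azimuth ≈ 185°).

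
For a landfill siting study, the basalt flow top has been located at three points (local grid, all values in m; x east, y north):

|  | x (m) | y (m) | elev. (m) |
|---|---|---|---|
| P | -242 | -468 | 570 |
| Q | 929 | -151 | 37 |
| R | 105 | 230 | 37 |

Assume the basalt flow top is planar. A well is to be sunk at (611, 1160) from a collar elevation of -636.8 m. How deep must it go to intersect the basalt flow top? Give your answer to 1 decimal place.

48.9 m

Two edge vectors: P→Q = (1171, 317, -533), P→R = (347, 698, -533).
Normal n = (P→Q) × (P→R) = (203073, 439192, 707359).
So ∂z/∂x = −n_x/n_z = −0.287086 and ∂z/∂y = −n_y/n_z = −0.620890.
Intercept c from P: 570 − 69.47 − 290.58 = 209.95.
At (611, 1160): z_contact = −175.41 − 720.23 + 209.95 = -685.69 m.
Depth below ground = -636.8 − (-685.69) = 48.9 m.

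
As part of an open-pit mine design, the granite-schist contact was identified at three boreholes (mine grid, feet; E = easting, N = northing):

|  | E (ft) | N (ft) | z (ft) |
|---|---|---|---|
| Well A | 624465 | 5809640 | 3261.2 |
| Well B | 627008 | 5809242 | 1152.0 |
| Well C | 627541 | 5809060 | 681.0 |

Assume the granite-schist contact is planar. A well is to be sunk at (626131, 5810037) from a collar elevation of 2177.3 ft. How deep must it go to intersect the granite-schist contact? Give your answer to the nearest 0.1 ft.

104.9 ft

Let the plane be z = a·E + b·N + c.
Well B−Well A: 2543a − 398b = −2109.2;  Well C−Well A: 3076a − 580b = −2580.2.
Solving gives a = −0.783496881, b = 0.293385509.
Then c = 3261.2 − a·624465 − b·5809640 = −1211936.61.
At (626131, 5810037): z_contact = −490571.69 + 1704580.66 − 1211936.61 = 2072.37 ft.
Depth below ground = 2177.3 − 2072.37 = 104.9 ft.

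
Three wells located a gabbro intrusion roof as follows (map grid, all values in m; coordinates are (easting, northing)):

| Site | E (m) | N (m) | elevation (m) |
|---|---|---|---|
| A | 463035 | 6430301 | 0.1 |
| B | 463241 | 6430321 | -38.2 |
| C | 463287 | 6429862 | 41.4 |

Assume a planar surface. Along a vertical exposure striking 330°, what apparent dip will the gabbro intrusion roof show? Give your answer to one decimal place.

Two edge vectors: A→B = (206, 20, -38.3), A→C = (252, -439, 41.3).
Normal n = (A→B) × (A→C) = (-15987.7, -18159.4, -95474).
So ∂z/∂E = −n_x/n_z = −0.16746 and ∂z/∂N = −n_y/n_z = −0.19020.
Unit vector along 330° is (sin 330°, cos 330°) = (-0.5000, 0.8660).
Slope in that direction = a·(-0.5000) + b·(0.8660) = −0.08099.
Apparent dip = arctan|0.08099| = 4.6° (true dip is 14.2°, so apparent ≤ true as expected).

4.6°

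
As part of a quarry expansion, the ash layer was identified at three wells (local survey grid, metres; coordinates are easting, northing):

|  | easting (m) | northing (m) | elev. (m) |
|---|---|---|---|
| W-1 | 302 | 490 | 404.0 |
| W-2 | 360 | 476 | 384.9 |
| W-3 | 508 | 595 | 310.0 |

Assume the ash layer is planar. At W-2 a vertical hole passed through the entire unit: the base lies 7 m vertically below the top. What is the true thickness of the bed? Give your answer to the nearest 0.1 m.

6.5 m

Let the plane be z = a·easting + b·northing + c.
W-2−W-1: 58a − 14b = −19.1;  W-3−W-1: 206a + 105b = −94.
Solving gives a = −0.37012, b = −0.16909.
|∇z| = √(a²+b²) = 0.40692, so dip δ = arctan(0.40692) = 22.14°.
True thickness = vertical thickness × cos δ = 7 × cos 22.14° = 6.5 m.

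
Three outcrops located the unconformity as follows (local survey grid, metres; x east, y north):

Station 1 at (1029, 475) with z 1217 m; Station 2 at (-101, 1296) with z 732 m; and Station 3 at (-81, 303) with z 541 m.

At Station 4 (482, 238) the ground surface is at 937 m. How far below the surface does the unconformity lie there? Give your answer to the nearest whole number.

84 m

Two edge vectors: Station 1→Station 2 = (-1130, 821, -485), Station 1→Station 3 = (-1110, -172, -676).
Normal n = (Station 1→Station 2) × (Station 1→Station 3) = (-638416, -225530, 1105670).
So ∂z/∂x = −n_x/n_z = 0.57740 and ∂z/∂y = −n_y/n_z = 0.20398.
Intercept c from Station 1: 1217 − 594.15 − 96.89 = 525.96.
At (482, 238): z_contact = 278.3 + 48.5 + 525.96 = 852.8 m.
Depth below ground = 937 − 852.8 = 84 m.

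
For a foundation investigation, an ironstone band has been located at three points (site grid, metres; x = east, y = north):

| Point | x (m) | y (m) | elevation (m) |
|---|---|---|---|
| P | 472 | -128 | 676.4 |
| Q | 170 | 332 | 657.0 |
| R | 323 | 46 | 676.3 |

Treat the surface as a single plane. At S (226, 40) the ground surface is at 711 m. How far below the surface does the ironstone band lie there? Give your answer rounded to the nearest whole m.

Two edge vectors: P→Q = (-302, 460, -19.4), P→R = (-149, 174, -0.1).
Normal n = (P→Q) × (P→R) = (3329.6, 2860.4, 15992).
So ∂z/∂x = −n_x/n_z = −0.20820 and ∂z/∂y = −n_y/n_z = −0.17886.
Intercept c from P: 676.4 + 98.27 − 22.89 = 751.78.
At (226, 40): z_contact = −47.1 − 7.2 + 751.78 = 697.6 m.
Depth below ground = 711 − 697.6 = 13 m.

13 m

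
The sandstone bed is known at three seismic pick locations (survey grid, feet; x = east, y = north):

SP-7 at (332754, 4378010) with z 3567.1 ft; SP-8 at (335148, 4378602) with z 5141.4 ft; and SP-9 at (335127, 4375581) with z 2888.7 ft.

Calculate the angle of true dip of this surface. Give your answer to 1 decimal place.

Two edge vectors: SP-7→SP-8 = (2394, 592, 1574.3), SP-7→SP-9 = (2373, -2429, -678.4).
Normal n = (SP-7→SP-8) × (SP-7→SP-9) = (3422361.9, 5359903.5, -7219842).
So ∂z/∂x = −n_x/n_z = 0.47402 and ∂z/∂y = −n_y/n_z = 0.74239.
Gradient magnitude |∇z| = √(a² + b²) = √(0.22470 + 0.55114) = 0.88081.
True dip = arctan(0.88081) = 41.4°, dipping toward SSW (azimuth ≈ 213°).

41.4°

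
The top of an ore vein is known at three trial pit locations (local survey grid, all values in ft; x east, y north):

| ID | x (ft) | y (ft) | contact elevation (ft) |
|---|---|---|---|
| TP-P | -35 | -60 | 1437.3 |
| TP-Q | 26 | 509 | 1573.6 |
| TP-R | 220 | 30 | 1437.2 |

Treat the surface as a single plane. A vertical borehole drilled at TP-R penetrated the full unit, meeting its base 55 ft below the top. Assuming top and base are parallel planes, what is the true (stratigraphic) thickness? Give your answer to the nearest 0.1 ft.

Two edge vectors: TP-P→TP-Q = (61, 569, 136.3), TP-P→TP-R = (255, 90, -0.1).
Normal n = (TP-P→TP-Q) × (TP-P→TP-R) = (-12323.9, 34762.6, -139605).
So ∂z/∂x = −n_x/n_z = −0.08828 and ∂z/∂y = −n_y/n_z = 0.24901.
|∇z| = √(a²+b²) = 0.26419, so dip δ = arctan(0.26419) = 14.80°.
True thickness = vertical thickness × cos δ = 55 × cos 14.80° = 53.2 ft.

53.2 ft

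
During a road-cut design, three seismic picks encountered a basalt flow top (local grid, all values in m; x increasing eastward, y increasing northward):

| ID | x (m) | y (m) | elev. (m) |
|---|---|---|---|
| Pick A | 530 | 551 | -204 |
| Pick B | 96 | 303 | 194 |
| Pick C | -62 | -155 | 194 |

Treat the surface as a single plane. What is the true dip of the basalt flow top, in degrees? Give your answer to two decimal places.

50.39°

Two edge vectors: Pick A→Pick B = (-434, -248, 398), Pick A→Pick C = (-592, -706, 398).
Normal n = (Pick A→Pick B) × (Pick A→Pick C) = (182284, -62884, 159588).
So ∂z/∂x = −n_x/n_z = −1.14222 and ∂z/∂y = −n_y/n_z = 0.39404.
Gradient magnitude |∇z| = √(a² + b²) = √(1.30466 + 0.15527) = 1.20827.
True dip = arctan(1.20827) = 50.39°, dipping toward ESE (azimuth ≈ 109°).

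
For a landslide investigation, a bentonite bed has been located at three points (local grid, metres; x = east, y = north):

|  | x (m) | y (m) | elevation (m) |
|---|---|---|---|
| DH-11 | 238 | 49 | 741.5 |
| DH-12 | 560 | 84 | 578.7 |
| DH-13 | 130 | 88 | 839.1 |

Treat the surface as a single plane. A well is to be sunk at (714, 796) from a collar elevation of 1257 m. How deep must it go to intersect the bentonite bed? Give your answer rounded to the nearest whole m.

167 m

Let the plane be z = a·x + b·y + c.
DH-12−DH-11: 322a + 35b = −162.8;  DH-13−DH-11: −108a + 39b = 97.6.
Solving gives a = −0.59770, b = 0.84740.
Then c = 741.5 − a·238 − b·49 = 842.23.
At (714, 796): z_contact = −426.8 + 674.5 + 842.23 = 1090.0 m.
Depth below ground = 1257 − 1090.0 = 167 m.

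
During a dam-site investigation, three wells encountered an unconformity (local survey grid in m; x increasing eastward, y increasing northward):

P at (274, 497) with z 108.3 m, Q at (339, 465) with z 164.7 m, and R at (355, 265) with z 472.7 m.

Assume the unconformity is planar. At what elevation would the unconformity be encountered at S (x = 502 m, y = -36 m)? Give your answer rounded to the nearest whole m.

Two edge vectors: P→Q = (65, -32, 56.4), P→R = (81, -232, 364.4).
Normal n = (P→Q) × (P→R) = (1424, -19117.6, -12488).
So ∂z/∂x = −n_x/n_z = 0.11403 and ∂z/∂y = −n_y/n_z = −1.53088.
Intercept c from P: 108.3 − 31.24 + 760.85 = 837.90.
At (502, -36): z = 57.2 + 55.1 + 837.90 = 950.3 m.

950 m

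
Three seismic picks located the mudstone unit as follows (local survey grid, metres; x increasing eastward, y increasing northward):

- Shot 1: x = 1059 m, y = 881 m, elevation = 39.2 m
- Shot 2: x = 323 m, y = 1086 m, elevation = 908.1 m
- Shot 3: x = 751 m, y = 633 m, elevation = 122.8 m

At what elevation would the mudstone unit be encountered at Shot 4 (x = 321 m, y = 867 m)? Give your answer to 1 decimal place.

726.3 m

Let the plane be z = a·x + b·y + c.
Shot 2−Shot 1: −736a + 205b = 868.9;  Shot 3−Shot 1: −308a − 248b = 83.6.
Solving gives a = −0.946909, b = 0.838903.
Then c = 39.2 − a·1059 − b·881 = 302.90.
At (321, 867): z = −304.0 + 727.3 + 302.90 = 726.3 m.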